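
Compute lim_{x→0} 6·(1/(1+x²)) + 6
Direct substitution at x = 0 gives 12.

Final answer: 12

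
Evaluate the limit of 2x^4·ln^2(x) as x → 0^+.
This is a 0·∞ indeterminate form at x → 0⁺.
Rewrite the product as 2·ln^2(x) / x^(-4) and apply L'Hôpital, or use the standard hierarchy x^(-4) ≫ |ln x|^2 as x → 0⁺.
The indeterminate product → 0, so the limit = 0.

Final answer: 0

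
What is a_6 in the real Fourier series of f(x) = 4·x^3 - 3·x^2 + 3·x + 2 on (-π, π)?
a_6 = (1/π) ∫_{-π}^{π} f(x)·cos(6x) dx.
Evaluate the integral (use parity and integration by parts as needed): a_6 = -1/3.

Final answer: -1/3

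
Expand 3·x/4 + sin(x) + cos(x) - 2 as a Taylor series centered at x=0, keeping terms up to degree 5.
x^5/120 + x^4/24 - x^3/6 - x^2/2 + 7·x/4 - 1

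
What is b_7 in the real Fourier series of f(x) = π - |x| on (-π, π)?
b_7 = (1/π) ∫_{-π}^{π} f(x)·sin(7x) dx.
Evaluate the integral (use parity and integration by parts as needed): b_7 = 0.

Final answer: 0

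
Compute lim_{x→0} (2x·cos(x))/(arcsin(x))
Both numerator and denominator → 0 as x → 0; this is a 0/0 indeterminate form.
Expand each to leading order near x = 0: numerator ~ 2·x, denominator ~ x.
The limit of the ratio is 2.

Final answer: 2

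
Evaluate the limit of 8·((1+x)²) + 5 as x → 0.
Direct substitution at x = 0 gives 13.

Final answer: 13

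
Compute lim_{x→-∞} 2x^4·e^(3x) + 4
The product is a 0·∞ indeterminate form at x → -∞.
Rewrite the product as 2x^4 / e^(-3x) (an ∞/∞ form) and apply L'Hôpital, or use the standard hierarchy e^(3|x|) ≫ |x^4| as x → -∞.
The indeterminate product → 0, so the limit = 4.

Final answer: 4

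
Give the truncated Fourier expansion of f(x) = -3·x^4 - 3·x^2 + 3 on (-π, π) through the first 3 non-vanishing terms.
(-132 + 24·π^2)·cos(x) + (6 - 6·π^2)·cos(2·x) - 3·π^4/5 - π^2 + 3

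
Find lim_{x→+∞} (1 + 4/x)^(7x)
As x → +∞: write (1 + 4/x)^(7x) = ((1 + 4/x)^x)^7 → (e^4)^7 = e^28.
Limit = e^(28).

Final answer: e^(28)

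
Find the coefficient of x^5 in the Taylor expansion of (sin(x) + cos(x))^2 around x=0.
Expand to order 5: (sin(x) + cos(x))^2 = 4·x^5/15 - 4·x^3/3 + 2·x + 1 + O(x^6).
The coefficient of x^5 is 4/15.

Final answer: 4/15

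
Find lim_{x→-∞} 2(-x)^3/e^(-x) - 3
The quotient is an ∞/∞ indeterminate form as x → -∞.
Compare growth rates of the dominant terms (exponentials ≫ polynomials ≫ logarithms), or apply L'Hôpital's rule; the quotient → 0.
Adding the constant: 0 - 3 = -3. Limit = -3.

Final answer: -3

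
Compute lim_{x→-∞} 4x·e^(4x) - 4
The product is a 0·∞ indeterminate form at x → -∞.
Rewrite the product as 4x / e^(-4x) (an ∞/∞ form) and apply L'Hôpital, or use the standard hierarchy e^(4|x|) ≫ |x| as x → -∞.
The indeterminate product → 0, so the limit = -4.

Final answer: -4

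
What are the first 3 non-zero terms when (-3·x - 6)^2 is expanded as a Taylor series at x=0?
9·x^2 + 36·x + 36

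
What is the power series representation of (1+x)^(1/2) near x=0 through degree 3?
x^3/16 - x^2/8 + x/2 + 1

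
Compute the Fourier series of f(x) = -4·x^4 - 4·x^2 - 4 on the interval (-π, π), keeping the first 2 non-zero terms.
(-176 + 32·π^2)·cos(x) - 4·π^4/5 - 4·π^2/3 - 4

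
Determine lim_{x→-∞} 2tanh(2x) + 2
Evaluate the dominant behaviour as x → -∞; each term tends to a finite value or vanishes.
Limit = 0.

Final answer: 0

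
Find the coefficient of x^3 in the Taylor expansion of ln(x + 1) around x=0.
Expand to order 3: ln(x + 1) = x^3/3 - x^2/2 + x + O(x^4).
The coefficient of x^3 is 1/3.

Final answer: 1/3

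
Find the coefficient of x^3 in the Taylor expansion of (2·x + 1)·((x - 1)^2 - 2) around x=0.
Expand to order 3: (2·x + 1)·((x - 1)^2 - 2) = 2·x^3 - 3·x^2 - 4·x - 1 + O(x^4).
The coefficient of x^3 is 2.

Final answer: 2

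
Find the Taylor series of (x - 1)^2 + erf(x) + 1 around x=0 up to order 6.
x^5/(5·√(π)) - 2·x^3/(3·√(π)) + x^2 + x·(-2 + 2/√(π)) + 2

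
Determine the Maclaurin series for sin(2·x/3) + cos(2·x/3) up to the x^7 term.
-8·x^7/688905 - 4·x^6/32805 + 4·x^5/3645 + 2·x^4/243 - 4·x^3/81 - 2·x^2/9 + 2·x/3 + 1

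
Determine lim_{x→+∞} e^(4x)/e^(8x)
This is an ∞/∞ indeterminate form as x → +∞.
Rewrite e^(4x)/e^(8x) = e^((4−8)x) = e^(-4x); the exponent coefficient is -4 < 0 so e^(-4x) → 0.
Limit = 0.

Final answer: 0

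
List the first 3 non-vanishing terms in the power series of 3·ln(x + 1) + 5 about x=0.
-3·x^2/2 + 3·x + 5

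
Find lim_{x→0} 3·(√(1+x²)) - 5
Direct substitution at x = 0 gives -2.

Final answer: -2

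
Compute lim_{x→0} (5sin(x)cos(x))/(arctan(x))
Both numerator and denominator → 0 as x → 0; this is a 0/0 indeterminate form.
Expand each to leading order near x = 0: numerator ~ 5·x, denominator ~ x.
The limit of the ratio is 5.

Final answer: 5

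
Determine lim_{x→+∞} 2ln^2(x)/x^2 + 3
The quotient is an ∞/∞ indeterminate form as x → +∞.
The polynomial denominator x^2 dominates the logarithmic numerator (any positive power of x ≫ ln^2(x) as x → ∞), so the quotient → 0.
Adding the constant: 0 + 3 = 3. Limit = 3.

Final answer: 3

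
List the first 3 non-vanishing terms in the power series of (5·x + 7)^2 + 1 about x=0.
25·x^2 + 70·x + 50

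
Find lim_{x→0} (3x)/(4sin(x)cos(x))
Both numerator and denominator → 0 as x → 0; this is a 0/0 indeterminate form.
Expand each to leading order near x = 0: numerator ~ 3·x, denominator ~ 4·x.
The limit of the ratio is 3/4.

Final answer: 3/4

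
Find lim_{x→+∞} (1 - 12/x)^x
As x → +∞: this is the defining limit (1 - 12/x)^x → e^(-12).
Limit = e^(-12).

Final answer: e^(-12)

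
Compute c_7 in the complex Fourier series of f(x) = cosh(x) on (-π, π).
Compute the real Fourier coefficients first: a_7 = -sinh(π)/(25·π), b_7 = 0.
Then c_7 = (a_7 − i·b_7)/2 = -sinh(π)/(50·π).

Final answer: -sinh(π)/(50·π)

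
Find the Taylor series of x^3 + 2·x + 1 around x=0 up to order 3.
x^3 + 2·x + 1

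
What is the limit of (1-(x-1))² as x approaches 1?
Direct substitution at x = 1 gives 1.

Final answer: 1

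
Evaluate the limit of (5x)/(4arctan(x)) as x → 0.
Both numerator and denominator → 0 as x → 0; this is a 0/0 indeterminate form.
Expand each to leading order near x = 0: numerator ~ 5·x, denominator ~ 4·x.
The limit of the ratio is 5/4.

Final answer: 5/4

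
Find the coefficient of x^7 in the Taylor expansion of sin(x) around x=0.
Expand to order 7: sin(x) = -x^7/5040 + x^5/120 - x^3/6 + x + O(x^8).
The coefficient of x^7 is -1/5040.

Final answer: -1/5040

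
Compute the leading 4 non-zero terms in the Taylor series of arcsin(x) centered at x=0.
5·x^7/112 + 3·x^5/40 + x^3/6 + x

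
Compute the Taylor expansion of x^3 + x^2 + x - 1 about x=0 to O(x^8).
x^3 + x^2 + x - 1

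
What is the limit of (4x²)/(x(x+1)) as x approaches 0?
Both numerator and denominator → 0 as x → 0; this is a 0/0 indeterminate form.
Expand each to leading order near x = 0: numerator ~ 4·x^2, denominator ~ x.
The limit of the ratio is 0.

Final answer: 0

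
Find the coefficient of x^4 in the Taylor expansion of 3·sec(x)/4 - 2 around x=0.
Expand to order 4: 3·sec(x)/4 - 2 = 5·x^4/32 + 3·x^2/8 - 5/4 + O(x^5).
The coefficient of x^4 is 5/32.

Final answer: 5/32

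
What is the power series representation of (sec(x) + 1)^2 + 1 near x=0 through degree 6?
197·x^6/360 + 13·x^4/12 + 2·x^2 + 5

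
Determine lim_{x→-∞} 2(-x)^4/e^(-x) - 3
The quotient is an ∞/∞ indeterminate form as x → -∞.
Compare growth rates of the dominant terms (exponentials ≫ polynomials ≫ logarithms), or apply L'Hôpital's rule; the quotient → 0.
Adding the constant: 0 - 3 = -3. Limit = -3.

Final answer: -3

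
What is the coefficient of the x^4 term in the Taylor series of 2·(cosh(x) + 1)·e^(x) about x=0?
Expand to order 4: 2·(cosh(x) + 1)·e^(x) = 3·x^4/4 + 5·x^3/3 + 3·x^2 + 4·x + 4 + O(x^5).
The coefficient of x^4 is 3/4.

Final answer: 3/4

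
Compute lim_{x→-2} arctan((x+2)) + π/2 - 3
Direct substitution at x = -2 gives -3 + π/2.

Final answer: -3 + π/2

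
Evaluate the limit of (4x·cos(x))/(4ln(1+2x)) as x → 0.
Both numerator and denominator → 0 as x → 0; this is a 0/0 indeterminate form.
Expand each to leading order near x = 0: numerator ~ 4·x, denominator ~ 8·x.
The limit of the ratio is 1/2.

Final answer: 1/2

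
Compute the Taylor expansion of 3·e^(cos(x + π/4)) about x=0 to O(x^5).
x^4·(-√(2)·e^(√(2)/2)/8 - e^(√(2)/2)/32) + x^3·(√(2)·e^(√(2)/2)/8 + 3·e^(√(2)/2)/4) + x^2·(-3·√(2)·e^(√(2)/2)/4 + 3·e^(√(2)/2)/4) - 3·√(2)·x·e^(√(2)/2)/2 + 3·e^(√(2)/2)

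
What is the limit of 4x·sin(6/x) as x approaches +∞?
As x → +∞: let u = 6/x → 0⁺; then 4·x·sin(6/x) = 4·6·sin(u)/u → 4·6·1 = 24.
Limit = 24.

Final answer: 24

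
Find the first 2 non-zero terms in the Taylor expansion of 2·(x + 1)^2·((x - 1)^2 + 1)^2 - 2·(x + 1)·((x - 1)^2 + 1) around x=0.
4 - 6·x^2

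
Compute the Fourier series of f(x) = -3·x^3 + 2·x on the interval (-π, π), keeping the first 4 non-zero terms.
(40 - 6·π^2)·sin(x) + (-13/2 + 3·π^2)·sin(2·x) + (8/3 - 2·π^2)·sin(3·x) + (-25/16 + 3·π^2/2)·sin(4·x)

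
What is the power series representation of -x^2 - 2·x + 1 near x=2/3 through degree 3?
-7/9 - 10·(x - 2/3)/3 - (x - 2/3)^2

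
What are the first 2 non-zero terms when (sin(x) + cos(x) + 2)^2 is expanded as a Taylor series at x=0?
6·x + 9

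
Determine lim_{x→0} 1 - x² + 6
Direct substitution at x = 0 gives 7.

Final answer: 7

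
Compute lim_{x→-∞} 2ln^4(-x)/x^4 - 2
The quotient is an ∞/∞ indeterminate form as x → -∞.
Compare growth rates of the dominant terms (exponentials ≫ polynomials ≫ logarithms), or apply L'Hôpital's rule; the quotient → 0.
Adding the constant: 0 - 2 = -2. Limit = -2.

Final answer: -2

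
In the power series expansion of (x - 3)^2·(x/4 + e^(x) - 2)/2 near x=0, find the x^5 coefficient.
Expand to order 5: (x - 3)^2·(x/4 + e^(x) - 2)/2 = -x^5/240 - x^4/16 - x^3/8 - 2·x^2 + 69·x/8 - 9/2 + O(x^6).
The coefficient of x^5 is -1/240.

Final answer: -1/240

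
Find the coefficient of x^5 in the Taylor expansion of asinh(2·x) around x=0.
Expand to order 5: asinh(2·x) = 12·x^5/5 - 4·x^3/3 + 2·x + O(x^6).
The coefficient of x^5 is 12/5.

Final answer: 12/5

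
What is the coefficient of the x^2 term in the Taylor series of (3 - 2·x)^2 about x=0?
Expand to order 2: (3 - 2·x)^2 = 4·x^2 - 12·x + 9 + O(x^3).
The coefficient of x^2 is 4.

Final answer: 4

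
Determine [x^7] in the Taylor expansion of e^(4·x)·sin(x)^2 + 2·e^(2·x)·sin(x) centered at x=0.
4321/840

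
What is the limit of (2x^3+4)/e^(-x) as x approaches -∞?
This is an ∞/∞ indeterminate form as x → -∞.
Compare growth rates of the dominant terms (exponentials ≫ polynomials ≫ logarithms), or apply L'Hôpital's rule; the quotient → 0.
Limit = 0.

Final answer: 0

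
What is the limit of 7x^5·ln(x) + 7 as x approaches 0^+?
The product is a 0·∞ indeterminate form at x → 0⁺.
Rewrite the product as 7·ln(x) / x^(-5) and apply L'Hôpital, or use the standard hierarchy x^(-5) ≫ |ln x| as x → 0⁺.
The indeterminate product → 0, so the limit = 7.

Final answer: 7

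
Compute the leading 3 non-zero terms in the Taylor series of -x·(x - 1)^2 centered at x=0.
-x^3 + 2·x^2 - x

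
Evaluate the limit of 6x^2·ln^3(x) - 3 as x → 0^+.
The product is a 0·∞ indeterminate form at x → 0⁺.
Rewrite the product as 6·ln^3(x) / x^(-2) and apply L'Hôpital, or use the standard hierarchy x^(-2) ≫ |ln x|^3 as x → 0⁺.
The indeterminate product → 0, so the limit = -3.

Final answer: -3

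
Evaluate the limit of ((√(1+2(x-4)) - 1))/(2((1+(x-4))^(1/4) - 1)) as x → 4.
Both numerator and denominator → 0 as x → 4; this is a 0/0 indeterminate form.
Expand each to leading order near x = 4: numerator ~ (x - 4), denominator ~ (x - 4)/2.
The limit of the ratio is 2.

Final answer: 2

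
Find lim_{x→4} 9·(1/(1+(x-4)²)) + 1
Direct substitution at x = 4 gives 10.

Final answer: 10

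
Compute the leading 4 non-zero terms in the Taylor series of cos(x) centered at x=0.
-x^6/720 + x^4/24 - x^2/2 + 1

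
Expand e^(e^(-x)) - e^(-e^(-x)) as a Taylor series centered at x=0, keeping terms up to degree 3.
x^3·(-5·e/6 + e^(-1)/6) + e·x^2 + x·(-e - e^(-1)) - e^(-1) + e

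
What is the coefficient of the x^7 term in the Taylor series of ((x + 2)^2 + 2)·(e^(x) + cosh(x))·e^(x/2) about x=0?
Expand to order 7: ((x + 2)^2 + 2)·(e^(x) + cosh(x))·e^(x/2) = 8881·x^7/40320 + 3223·x^6/3840 + 1283·x^5/480 + 671·x^4/96 + 14·x^3 + 41·x^2/2 + 20·x + 12 + O(x^8).
The coefficient of x^7 is 8881/40320.

Final answer: 8881/40320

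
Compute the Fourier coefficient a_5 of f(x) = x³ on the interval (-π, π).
a_5 = (1/π) ∫_{-π}^{π} f(x)·cos(5x) dx.
Evaluate the integral (use parity and integration by parts as needed): a_5 = 0.

Final answer: 0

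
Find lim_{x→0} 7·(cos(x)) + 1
Direct substitution at x = 0 gives 8.

Final answer: 8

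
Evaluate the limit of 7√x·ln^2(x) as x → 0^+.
This is a 0·∞ indeterminate form at x → 0⁺.
Rewrite the product as 7·ln^2(x) / x^(-1/2) and apply L'Hôpital, or use the standard hierarchy x^(-1/2) ≫ |ln x|^2 as x → 0⁺.
The indeterminate product → 0, so the limit = 0.

Final answer: 0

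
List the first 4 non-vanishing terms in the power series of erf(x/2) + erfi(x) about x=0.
127·x^7/(2688·√(π)) + 33·x^5/(160·√(π)) + 7·x^3/(12·√(π)) + 3·x/√(π)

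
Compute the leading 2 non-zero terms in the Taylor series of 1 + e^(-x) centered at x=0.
2 - x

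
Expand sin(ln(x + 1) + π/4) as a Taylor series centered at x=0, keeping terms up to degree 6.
-5·√(2)·x^6/72 + √(2)·x^5/8 - 5·√(2)·x^4/24 + √(2)·x^3/3 - √(2)·x^2/2 + √(2)·x/2 + √(2)/2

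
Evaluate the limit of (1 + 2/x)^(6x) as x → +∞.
As x → +∞: write (1 + 2/x)^(6x) = ((1 + 2/x)^x)^6 → (e^2)^6 = e^12.
Limit = e^(12).

Final answer: e^(12)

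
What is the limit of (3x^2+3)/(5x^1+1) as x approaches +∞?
This is an ∞/∞ indeterminate form as x → +∞.
Divide numerator and denominator by x^2 and let the lower-order terms vanish; the numerator's degree 2 exceeds the denominator's degree 1, so the quotient diverges.
Limit = ∞.

Final answer: ∞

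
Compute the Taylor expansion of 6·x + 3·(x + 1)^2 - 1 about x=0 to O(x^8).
3·x^2 + 12·x + 2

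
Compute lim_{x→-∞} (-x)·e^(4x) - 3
The product is a 0·∞ indeterminate form at x → -∞.
Rewrite the product as (-x) / e^(-4x) (an ∞/∞ form) and apply L'Hôpital, or use the standard hierarchy e^(4|x|) ≫ |(-x)| as x → -∞.
The indeterminate product → 0, so the limit = -3.

Final answer: -3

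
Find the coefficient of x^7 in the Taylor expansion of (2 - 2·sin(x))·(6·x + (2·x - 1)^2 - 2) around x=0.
Expand to order 7: (2 - 2·sin(x))·(6·x + (2·x - 1)^2 - 2) = -169·x^7/2520 - x^6/30 + 27·x^5/20 + 2·x^4/3 - 25·x^3/3 + 4·x^2 + 6·x - 2 + O(x^8).
The coefficient of x^7 is -169/2520.

Final answer: -169/2520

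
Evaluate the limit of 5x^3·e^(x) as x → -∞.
This is a 0·∞ indeterminate form at x → -∞.
Rewrite the product as 5x^3 / e^(-x) (an ∞/∞ form) and apply L'Hôpital, or use the standard hierarchy e^(|x|) ≫ |x^3| as x → -∞.
The indeterminate product → 0, so the limit = 0.

Final answer: 0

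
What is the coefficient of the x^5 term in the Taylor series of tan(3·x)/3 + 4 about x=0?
Expand to order 5: tan(3·x)/3 + 4 = 54·x^5/5 + 3·x^3 + x + 4 + O(x^6).
The coefficient of x^5 is 54/5.

Final answer: 54/5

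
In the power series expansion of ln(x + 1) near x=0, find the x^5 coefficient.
Expand to order 5: ln(x + 1) = x^5/5 - x^4/4 + x^3/3 - x^2/2 + x + O(x^6).
The coefficient of x^5 is 1/5.

Final answer: 1/5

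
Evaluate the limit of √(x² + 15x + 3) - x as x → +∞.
This is an ∞ − ∞ indeterminate form.
Multiply and divide by the conjugate √(x²+15x + 3) + x; the x² terms cancel, leaving (15x + 3)/(√(x²+15x + 3)+x) → 15/2.
Limit = 15/2.

Final answer: 15/2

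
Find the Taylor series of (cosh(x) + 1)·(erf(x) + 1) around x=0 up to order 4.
x^4/24 - x^3/(3·√(π)) + x^2/2 + 4·x/√(π) + 2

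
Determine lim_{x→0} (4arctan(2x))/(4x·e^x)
Both numerator and denominator → 0 as x → 0; this is a 0/0 indeterminate form.
Expand each to leading order near x = 0: numerator ~ 8·x, denominator ~ 4·x.
The limit of the ratio is 2.

Final answer: 2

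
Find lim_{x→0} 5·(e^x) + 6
Direct substitution at x = 0 gives 11.

Final answer: 11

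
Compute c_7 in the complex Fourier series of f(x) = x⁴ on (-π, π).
Compute the real Fourier coefficients first: a_7 = 48/2401 - 8·π^2/49, b_7 = 0.
Then c_7 = (a_7 − i·b_7)/2 = 24/2401 - 4·π^2/49.

Final answer: 24/2401 - 4·π^2/49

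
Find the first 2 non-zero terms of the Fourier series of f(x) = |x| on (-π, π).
-4·cos(x)/π + π/2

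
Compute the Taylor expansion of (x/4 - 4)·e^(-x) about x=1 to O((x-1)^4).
-15·e^(-1)/4 + 4·e^(-1)·(x - 1) - 17·e^(-1)·(x - 1)^2/8 + 3·e^(-1)·(x - 1)^3/4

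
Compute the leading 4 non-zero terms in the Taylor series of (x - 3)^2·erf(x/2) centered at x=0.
x^4/(2·√(π)) + x^3/(4·√(π)) - 6·x^2/√(π) + 9·x/√(π)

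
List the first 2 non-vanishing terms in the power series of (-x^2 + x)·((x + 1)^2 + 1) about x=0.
-x^3 + 2·x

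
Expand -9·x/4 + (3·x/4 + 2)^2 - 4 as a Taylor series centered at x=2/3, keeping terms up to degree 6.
3/4 + 3·(x - 2/3)/2 + 9·(x - 2/3)^2/16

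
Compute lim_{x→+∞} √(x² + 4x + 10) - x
This is an ∞ − ∞ indeterminate form.
Multiply and divide by the conjugate √(x²+4x + 10) + x; the x² terms cancel, leaving (4x + 10)/(√(x²+4x + 10)+x) → 4/2 = 2.
Limit = 2.

Final answer: 2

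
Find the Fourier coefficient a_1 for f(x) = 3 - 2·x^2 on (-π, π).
a_1 = (1/π) ∫_{-π}^{π} f(x)·cos(1x) dx.
Evaluate the integral (use parity and integration by parts as needed): a_1 = 8.

Final answer: 8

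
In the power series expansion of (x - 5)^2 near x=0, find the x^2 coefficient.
Expand to order 2: (x - 5)^2 = x^2 - 10·x + 25 + O(x^3).
The coefficient of x^2 is 1.

Final answer: 1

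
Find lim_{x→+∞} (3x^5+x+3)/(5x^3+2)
This is an ∞/∞ indeterminate form as x → +∞.
Divide numerator and denominator by x^5 and let the lower-order terms vanish; the numerator's degree 5 exceeds the denominator's degree 3, so the quotient diverges.
Limit = ∞.

Final answer: ∞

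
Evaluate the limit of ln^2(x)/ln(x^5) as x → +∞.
This is an ∞/∞ indeterminate form as x → +∞.
Write ln(x^5) = 5·ln(x), reducing the quotient to ln(x)/5 → ∞.
Limit = ∞.

Final answer: ∞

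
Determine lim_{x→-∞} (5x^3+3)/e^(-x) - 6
The quotient is an ∞/∞ indeterminate form as x → -∞.
Compare growth rates of the dominant terms (exponentials ≫ polynomials ≫ logarithms), or apply L'Hôpital's rule; the quotient → 0.
Adding the constant: 0 - 6 = -6. Limit = -6.

Final answer: -6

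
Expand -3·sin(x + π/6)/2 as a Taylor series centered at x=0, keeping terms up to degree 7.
√(3)·x^7/6720 + x^6/960 - √(3)·x^5/160 - x^4/32 + √(3)·x^3/8 + 3·x^2/8 - 3·√(3)·x/4 - 3/4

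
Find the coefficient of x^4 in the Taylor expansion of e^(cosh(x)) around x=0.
Expand to order 4: e^(cosh(x)) = e·x^4/6 + e·x^2/2 + e + O(x^5).
The coefficient of x^4 is e/6.

Final answer: e/6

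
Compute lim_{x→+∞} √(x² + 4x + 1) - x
This is an ∞ − ∞ indeterminate form.
Multiply and divide by the conjugate √(x²+4x + 1) + x; the x² terms cancel, leaving (4x + 1)/(√(x²+4x + 1)+x) → 4/2 = 2.
Limit = 2.

Final answer: 2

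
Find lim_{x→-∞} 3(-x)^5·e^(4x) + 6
The product is a 0·∞ indeterminate form at x → -∞.
Rewrite the product as 3(-x)^5 / e^(-4x) (an ∞/∞ form) and apply L'Hôpital, or use the standard hierarchy e^(4|x|) ≫ |(-x)^5| as x → -∞.
The indeterminate product → 0, so the limit = 6.

Final answer: 6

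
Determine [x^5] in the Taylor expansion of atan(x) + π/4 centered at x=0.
Expand to order 5: atan(x) + π/4 = x^5/5 - x^3/3 + x + π/4 + O(x^6).
The coefficient of x^5 is 1/5.

Final answer: 1/5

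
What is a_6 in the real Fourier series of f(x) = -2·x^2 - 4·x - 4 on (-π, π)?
a_6 = (1/π) ∫_{-π}^{π} f(x)·cos(6x) dx.
Evaluate the integral (use parity and integration by parts as needed): a_6 = -2/9.

Final answer: -2/9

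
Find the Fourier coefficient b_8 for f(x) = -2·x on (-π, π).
b_8 = (1/π) ∫_{-π}^{π} f(x)·sin(8x) dx.
Evaluate the integral (use parity and integration by parts as needed): b_8 = 1/2.

Final answer: 1/2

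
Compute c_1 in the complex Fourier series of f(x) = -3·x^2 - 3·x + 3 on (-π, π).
Compute the real Fourier coefficients first: a_1 = 12, b_1 = -6.
Then c_1 = (a_1 − i·b_1)/2 = 6 + 3·i.

Final answer: 6 + 3·i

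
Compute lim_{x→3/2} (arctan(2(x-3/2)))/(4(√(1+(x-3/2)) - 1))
Both numerator and denominator → 0 as x → 3/2; this is a 0/0 indeterminate form.
Expand each to leading order near x = 3/2: numerator ~ 2·(x - 3/2), denominator ~ 2·(x - 3/2).
The limit of the ratio is 1.

Final answer: 1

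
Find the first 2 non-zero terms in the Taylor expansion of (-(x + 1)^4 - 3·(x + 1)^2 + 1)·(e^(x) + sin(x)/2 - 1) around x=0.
-33·x^2/2 - 9·x/2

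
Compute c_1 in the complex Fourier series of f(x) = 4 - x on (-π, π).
Compute the real Fourier coefficients first: a_1 = 0, b_1 = -2.
Then c_1 = (a_1 − i·b_1)/2 = i.

Final answer: i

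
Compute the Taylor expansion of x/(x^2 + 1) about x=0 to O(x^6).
x^5 - x^3 + x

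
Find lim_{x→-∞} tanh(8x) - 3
Evaluate the dominant behaviour as x → -∞; each term tends to a finite value or vanishes.
Limit = -4.

Final answer: -4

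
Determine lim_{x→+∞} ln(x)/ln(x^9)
This is an ∞/∞ indeterminate form as x → +∞.
Write ln(x^9) = 9·ln(x), reducing the quotient to 1/9.
Limit = 1/9.

Final answer: 1/9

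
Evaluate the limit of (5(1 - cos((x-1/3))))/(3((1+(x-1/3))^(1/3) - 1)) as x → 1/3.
Both numerator and denominator → 0 as x → 1/3; this is a 0/0 indeterminate form.
Expand each to leading order near x = 1/3: numerator ~ 5·(x - 1/3)^2/2, denominator ~ (x - 1/3).
The limit of the ratio is 0.

Final answer: 0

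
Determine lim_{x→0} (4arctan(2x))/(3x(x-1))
Both numerator and denominator → 0 as x → 0; this is a 0/0 indeterminate form.
Expand each to leading order near x = 0: numerator ~ 8·x, denominator ~ -3·x.
The limit of the ratio is -8/3.

Final answer: -8/3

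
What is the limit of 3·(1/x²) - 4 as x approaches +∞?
Evaluate the dominant behaviour as x → +∞; each term tends to a finite value or vanishes.
Limit = -4.

Final answer: -4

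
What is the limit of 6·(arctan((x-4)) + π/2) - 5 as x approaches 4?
Direct substitution at x = 4 gives -5 + 3·π.

Final answer: -5 + 3·π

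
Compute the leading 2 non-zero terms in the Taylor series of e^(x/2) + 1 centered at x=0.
x/2 + 2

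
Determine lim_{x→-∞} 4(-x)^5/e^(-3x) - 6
The quotient is an ∞/∞ indeterminate form as x → -∞.
Compare growth rates of the dominant terms (exponentials ≫ polynomials ≫ logarithms), or apply L'Hôpital's rule; the quotient → 0.
Adding the constant: 0 - 6 = -6. Limit = -6.

Final answer: -6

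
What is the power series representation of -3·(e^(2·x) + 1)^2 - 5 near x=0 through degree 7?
-208·x^7/21 - 88·x^6/5 - 136·x^5/5 - 36·x^4 - 40·x^3 - 36·x^2 - 24·x - 17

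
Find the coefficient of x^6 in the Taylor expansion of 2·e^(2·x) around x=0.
Expand to order 6: 2·e^(2·x) = 8·x^6/45 + 8·x^5/15 + 4·x^4/3 + 8·x^3/3 + 4·x^2 + 4·x + 2 + O(x^7).
The coefficient of x^6 is 8/45.

Final answer: 8/45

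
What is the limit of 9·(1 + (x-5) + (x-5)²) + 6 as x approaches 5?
Direct substitution at x = 5 gives 15.

Final answer: 15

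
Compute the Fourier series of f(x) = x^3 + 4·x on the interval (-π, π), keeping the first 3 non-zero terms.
(-4 + 2·π^2)·sin(x) + (-π^2 - 5/2)·sin(2·x) + (20/9 + 2·π^2/3)·sin(3·x)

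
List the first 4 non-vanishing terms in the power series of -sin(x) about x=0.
x^7/5040 - x^5/120 + x^3/6 - x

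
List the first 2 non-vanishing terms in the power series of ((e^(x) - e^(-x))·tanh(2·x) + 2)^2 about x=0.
16·x^2 + 4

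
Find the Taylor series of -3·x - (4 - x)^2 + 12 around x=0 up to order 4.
-x^2 + 5·x - 4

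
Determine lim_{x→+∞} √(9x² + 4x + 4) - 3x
As x → +∞: multiply by the conjugate to get (4x+4)/(√(9x²+4x+4)+3x); the denominator ~ 6x, so the limit is 4/6 = 2/3.
Limit = 2/3.

Final answer: 2/3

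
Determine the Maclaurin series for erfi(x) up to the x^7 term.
x^7/(21·√(π)) + x^5/(5·√(π)) + 2·x^3/(3·√(π)) + 2·x/√(π)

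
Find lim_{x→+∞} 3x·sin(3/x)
As x → +∞: let u = 3/x → 0⁺; then 3·x·sin(3/x) = 3·3·sin(u)/u → 3·3·1 = 9.
Limit = 9.

Final answer: 9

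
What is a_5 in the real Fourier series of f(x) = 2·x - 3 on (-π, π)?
a_5 = (1/π) ∫_{-π}^{π} f(x)·cos(5x) dx.
Evaluate the integral (use parity and integration by parts as needed): a_5 = 0.

Final answer: 0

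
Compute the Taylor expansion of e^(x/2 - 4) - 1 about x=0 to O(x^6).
x^5·e^(-4)/3840 + x^4·e^(-4)/384 + x^3·e^(-4)/48 + x^2·e^(-4)/8 + x·e^(-4)/2 - 1 + e^(-4)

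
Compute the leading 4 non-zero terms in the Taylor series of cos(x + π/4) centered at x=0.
√(2)·x^3/12 - √(2)·x^2/4 - √(2)·x/2 + √(2)/2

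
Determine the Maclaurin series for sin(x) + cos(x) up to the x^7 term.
-x^7/5040 - x^6/720 + x^5/120 + x^4/24 - x^3/6 - x^2/2 + x + 1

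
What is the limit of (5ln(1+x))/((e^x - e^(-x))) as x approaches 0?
Both numerator and denominator → 0 as x → 0; this is a 0/0 indeterminate form.
Expand each to leading order near x = 0: numerator ~ 5·x, denominator ~ 2·x.
The limit of the ratio is 5/2.

Final answer: 5/2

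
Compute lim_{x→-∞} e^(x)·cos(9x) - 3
Evaluate the dominant behaviour as x → -∞; each term tends to a finite value or vanishes.
Limit = -3.

Final answer: -3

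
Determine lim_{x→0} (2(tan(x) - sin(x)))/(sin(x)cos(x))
Both numerator and denominator → 0 as x → 0; this is a 0/0 indeterminate form.
Expand each to leading order near x = 0: numerator ~ x^3, denominator ~ x.
The limit of the ratio is 0.

Final answer: 0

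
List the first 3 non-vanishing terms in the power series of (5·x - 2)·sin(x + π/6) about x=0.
x^2·(1/2 + 5·√(3)/2) + x·(5/2 - √(3)) - 1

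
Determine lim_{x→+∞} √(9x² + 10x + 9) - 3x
As x → +∞: multiply by the conjugate to get (10x+9)/(√(9x²+10x+9)+3x); the denominator ~ 6x, so the limit is 10/6 = 5/3.
Limit = 5/3.

Final answer: 5/3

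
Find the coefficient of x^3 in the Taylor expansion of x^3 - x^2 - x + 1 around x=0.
Expand to order 3: x^3 - x^2 - x + 1 = x^3 - x^2 - x + 1 + O(x^4).
The coefficient of x^3 is 1.

Final answer: 1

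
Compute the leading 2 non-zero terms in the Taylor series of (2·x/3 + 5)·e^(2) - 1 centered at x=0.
2·x·e^(2)/3 - 1 + 5·e^(2)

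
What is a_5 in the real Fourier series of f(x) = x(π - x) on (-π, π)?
a_5 = (1/π) ∫_{-π}^{π} f(x)·cos(5x) dx.
Evaluate the integral (use parity and integration by parts as needed): a_5 = 4/25.

Final answer: 4/25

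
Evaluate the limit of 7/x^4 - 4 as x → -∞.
Evaluate the dominant behaviour as x → -∞; each term tends to a finite value or vanishes.
Limit = -4.

Final answer: -4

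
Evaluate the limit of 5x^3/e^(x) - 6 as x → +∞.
The quotient is an ∞/∞ indeterminate form as x → +∞.
The exponential denominator e^(x) dominates the polynomial numerator (e^x ≫ x^3 as x → ∞), so the quotient → 0.
Adding the constant: 0 - 6 = -6. Limit = -6.

Final answer: -6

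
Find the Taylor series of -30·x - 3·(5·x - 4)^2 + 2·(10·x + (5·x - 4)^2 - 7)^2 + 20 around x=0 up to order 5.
1250·x^4 - 3000·x^3 + 2625·x^2 - 990·x + 134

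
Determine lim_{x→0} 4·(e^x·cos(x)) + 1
Direct substitution at x = 0 gives 5.

Final answer: 5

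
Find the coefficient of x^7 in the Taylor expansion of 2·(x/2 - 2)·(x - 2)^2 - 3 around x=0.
Expand to order 7: 2·(x/2 - 2)·(x - 2)^2 - 3 = x^3 - 8·x^2 + 20·x - 19 + O(x^8).
The coefficient of x^7 is 0.

Final answer: 0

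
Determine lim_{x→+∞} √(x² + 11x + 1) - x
This is an ∞ − ∞ indeterminate form.
Multiply and divide by the conjugate √(x²+11x + 1) + x; the x² terms cancel, leaving (11x + 1)/(√(x²+11x + 1)+x) → 11/2.
Limit = 11/2.

Final answer: 11/2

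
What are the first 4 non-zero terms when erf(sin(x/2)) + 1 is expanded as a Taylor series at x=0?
11·x^5/(640·√(π)) - x^3/(8·√(π)) + x/√(π) + 1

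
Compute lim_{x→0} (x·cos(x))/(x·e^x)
Both numerator and denominator → 0 as x → 0; this is a 0/0 indeterminate form.
Expand each to leading order near x = 0: numerator ~ x, denominator ~ x.
The limit of the ratio is 1.

Final answer: 1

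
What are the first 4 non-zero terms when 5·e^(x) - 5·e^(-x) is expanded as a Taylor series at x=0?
x^7/504 + x^5/12 + 5·x^3/3 + 10·x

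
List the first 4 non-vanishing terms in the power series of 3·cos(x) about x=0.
-x^6/240 + x^4/8 - 3·x^2/2 + 3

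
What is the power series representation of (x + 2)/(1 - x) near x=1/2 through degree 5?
5 + 12·(x - 1/2) + 24·(x - 1/2)^2 + 48·(x - 1/2)^3 + 96·(x - 1/2)^4 + 192·(x - 1/2)^5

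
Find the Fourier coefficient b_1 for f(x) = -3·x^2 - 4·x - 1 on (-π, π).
b_1 = (1/π) ∫_{-π}^{π} f(x)·sin(1x) dx.
Evaluate the integral (use parity and integration by parts as needed): b_1 = -8.

Final answer: -8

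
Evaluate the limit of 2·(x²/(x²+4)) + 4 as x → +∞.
Evaluate the dominant behaviour as x → +∞; each term tends to a finite value or vanishes.
Limit = 6.

Final answer: 6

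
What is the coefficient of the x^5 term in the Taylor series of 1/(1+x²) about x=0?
Expand to order 5: 1/(1+x²) = x^4 - x^2 + 1 + O(x^6).
The coefficient of x^5 is 0.

Final answer: 0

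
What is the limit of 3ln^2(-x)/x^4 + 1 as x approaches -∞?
The quotient is an ∞/∞ indeterminate form as x → -∞.
Compare growth rates of the dominant terms (exponentials ≫ polynomials ≫ logarithms), or apply L'Hôpital's rule; the quotient → 0.
Adding the constant: 0 + 1 = 1. Limit = 1.

Final answer: 1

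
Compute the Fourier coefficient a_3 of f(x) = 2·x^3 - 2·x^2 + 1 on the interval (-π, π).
a_3 = (1/π) ∫_{-π}^{π} f(x)·cos(3x) dx.
Evaluate the integral (use parity and integration by parts as needed): a_3 = 8/9.

Final answer: 8/9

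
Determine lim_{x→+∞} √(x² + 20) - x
This is an ∞ − ∞ indeterminate form.
Multiply and divide by the conjugate √(x²+20) + x; the x² terms cancel, leaving 20/(√(x²+20)+x) → 0.
Limit = 0.

Final answer: 0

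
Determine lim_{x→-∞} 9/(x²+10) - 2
Evaluate the dominant behaviour as x → -∞; each term tends to a finite value or vanishes.
Limit = -2.

Final answer: -2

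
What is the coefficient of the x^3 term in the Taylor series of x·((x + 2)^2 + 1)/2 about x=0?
Expand to order 3: x·((x + 2)^2 + 1)/2 = x^3/2 + 2·x^2 + 5·x/2 + O(x^4).
The coefficient of x^3 is 1/2.

Final answer: 1/2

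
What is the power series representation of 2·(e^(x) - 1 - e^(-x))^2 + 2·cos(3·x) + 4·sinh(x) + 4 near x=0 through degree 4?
113·x^4/12 - 2·x^3/3 - x^2 - 4·x + 8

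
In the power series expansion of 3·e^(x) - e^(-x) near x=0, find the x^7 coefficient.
Expand to order 7: 3·e^(x) - e^(-x) = x^7/1260 + x^6/360 + x^5/30 + x^4/12 + 2·x^3/3 + x^2 + 4·x + 2 + O(x^8).
The coefficient of x^7 is 1/1260.

Final answer: 1/1260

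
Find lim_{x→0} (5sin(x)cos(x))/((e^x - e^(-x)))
Both numerator and denominator → 0 as x → 0; this is a 0/0 indeterminate form.
Expand each to leading order near x = 0: numerator ~ 5·x, denominator ~ 2·x.
The limit of the ratio is 5/2.

Final answer: 5/2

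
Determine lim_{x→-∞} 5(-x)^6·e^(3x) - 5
The product is a 0·∞ indeterminate form at x → -∞.
Rewrite the product as 5(-x)^6 / e^(-3x) (an ∞/∞ form) and apply L'Hôpital, or use the standard hierarchy e^(3|x|) ≫ |(-x)^6| as x → -∞.
The indeterminate product → 0, so the limit = -5.

Final answer: -5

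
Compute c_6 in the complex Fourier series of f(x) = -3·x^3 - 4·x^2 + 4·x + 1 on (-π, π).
Compute the real Fourier coefficients first: a_6 = -4/9, b_6 = -3/2 + π^2.
Then c_6 = (a_6 − i·b_6)/2 = -2/9 - i·π^2/2 + 3·i/4.

Final answer: -2/9 - i·π^2/2 + 3·i/4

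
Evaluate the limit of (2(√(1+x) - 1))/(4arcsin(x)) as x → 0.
Both numerator and denominator → 0 as x → 0; this is a 0/0 indeterminate form.
Expand each to leading order near x = 0: numerator ~ x, denominator ~ 4·x.
The limit of the ratio is 1/4.

Final answer: 1/4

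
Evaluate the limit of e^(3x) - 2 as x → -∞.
Evaluate the dominant behaviour as x → -∞; each term tends to a finite value or vanishes.
Limit = -2.

Final answer: -2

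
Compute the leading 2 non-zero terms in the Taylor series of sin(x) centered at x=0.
-x^3/6 + x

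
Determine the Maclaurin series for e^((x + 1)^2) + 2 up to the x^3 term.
10·e·x^3/3 + 3·e·x^2 + 2·e·x + 2 + e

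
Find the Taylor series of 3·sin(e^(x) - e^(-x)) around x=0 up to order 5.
-23·x^5/20 - 3·x^3 + 6·x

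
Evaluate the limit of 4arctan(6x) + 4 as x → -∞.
Evaluate the dominant behaviour as x → -∞; each term tends to a finite value or vanishes.
Limit = 4 - 2·π.

Final answer: 4 - 2·π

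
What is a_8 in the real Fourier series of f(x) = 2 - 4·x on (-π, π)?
a_8 = (1/π) ∫_{-π}^{π} f(x)·cos(8x) dx.
Evaluate the integral (use parity and integration by parts as needed): a_8 = 0.

Final answer: 0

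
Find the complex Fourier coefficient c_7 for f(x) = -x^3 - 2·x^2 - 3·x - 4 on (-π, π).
Compute the real Fourier coefficients first: a_7 = 8/49, b_7 = -2·π^2/7 - 282/343.
Then c_7 = (a_7 − i·b_7)/2 = 4/49 + 141·i/343 + i·π^2/7.

Final answer: 4/49 + 141·i/343 + i·π^2/7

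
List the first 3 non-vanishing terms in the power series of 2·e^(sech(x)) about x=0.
2·e·x^4/3 - e·x^2 + 2·e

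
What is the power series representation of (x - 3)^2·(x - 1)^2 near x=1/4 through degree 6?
1089/256 - 231·(x - 1/4)/16 + 131·(x - 1/4)^2/8 - 7·(x - 1/4)^3 + (x - 1/4)^4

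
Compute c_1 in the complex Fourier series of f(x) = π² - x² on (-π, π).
Compute the real Fourier coefficients first: a_1 = 4, b_1 = 0.
Then c_1 = (a_1 − i·b_1)/2 = 2.

Final answer: 2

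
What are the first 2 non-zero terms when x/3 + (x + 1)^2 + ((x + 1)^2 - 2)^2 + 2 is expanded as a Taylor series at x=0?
4 - 5·x/3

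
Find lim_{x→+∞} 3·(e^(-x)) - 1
Evaluate the dominant behaviour as x → +∞; each term tends to a finite value or vanishes.
Limit = -1.

Final answer: -1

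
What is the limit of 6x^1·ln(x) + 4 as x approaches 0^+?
The product is a 0·∞ indeterminate form at x → 0⁺.
Rewrite the product as 6·ln(x) / x^(-1) and apply L'Hôpital, or use the standard hierarchy x^(-1) ≫ |ln x| as x → 0⁺.
The indeterminate product → 0, so the limit = 4.

Final answer: 4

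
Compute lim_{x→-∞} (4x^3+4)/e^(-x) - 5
The quotient is an ∞/∞ indeterminate form as x → -∞.
Compare growth rates of the dominant terms (exponentials ≫ polynomials ≫ logarithms), or apply L'Hôpital's rule; the quotient → 0.
Adding the constant: 0 - 5 = -5. Limit = -5.

Final answer: -5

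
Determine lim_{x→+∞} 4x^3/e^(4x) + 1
The quotient is an ∞/∞ indeterminate form as x → +∞.
The exponential denominator e^(4x) dominates the polynomial numerator (e^x ≫ x^3 as x → ∞), so the quotient → 0.
Adding the constant: 0 + 1 = 1. Limit = 1.

Final answer: 1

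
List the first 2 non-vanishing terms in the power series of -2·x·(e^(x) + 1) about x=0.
-2·x^2 - 4·x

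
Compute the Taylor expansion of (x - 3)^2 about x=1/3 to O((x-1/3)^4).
64/9 - 16·(x - 1/3)/3 + (x - 1/3)^2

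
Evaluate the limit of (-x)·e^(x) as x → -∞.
This is a 0·∞ indeterminate form at x → -∞.
Rewrite the product as (-x) / e^(-x) (an ∞/∞ form) and apply L'Hôpital, or use the standard hierarchy e^(|x|) ≫ |(-x)| as x → -∞.
The indeterminate product → 0, so the limit = 0.

Final answer: 0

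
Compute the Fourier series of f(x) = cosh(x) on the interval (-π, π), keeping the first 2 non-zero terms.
-cos(x)·sinh(π)/π + sinh(π)/π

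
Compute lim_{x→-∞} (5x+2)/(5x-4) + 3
Evaluate the dominant behaviour as x → -∞; each term tends to a finite value or vanishes.
Limit = 4.

Final answer: 4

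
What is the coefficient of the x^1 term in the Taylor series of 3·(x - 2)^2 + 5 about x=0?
Expand to order 1: 3·(x - 2)^2 + 5 = 17 - 12·x + O(x^2).
The coefficient of x^1 is -12.

Final answer: -12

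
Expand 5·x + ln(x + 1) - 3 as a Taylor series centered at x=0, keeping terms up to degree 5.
x^5/5 - x^4/4 + x^3/3 - x^2/2 + 6·x - 3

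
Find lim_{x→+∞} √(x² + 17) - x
This is an ∞ − ∞ indeterminate form.
Multiply and divide by the conjugate √(x²+17) + x; the x² terms cancel, leaving 17/(√(x²+17)+x) → 0.
Limit = 0.

Final answer: 0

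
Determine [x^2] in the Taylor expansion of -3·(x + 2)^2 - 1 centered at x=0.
Expand to order 2: -3·(x + 2)^2 - 1 = -3·x^2 - 12·x - 13 + O(x^3).
The coefficient of x^2 is -3.

Final answer: -3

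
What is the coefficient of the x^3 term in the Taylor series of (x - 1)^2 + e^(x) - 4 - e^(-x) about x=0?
Expand to order 3: (x - 1)^2 + e^(x) - 4 - e^(-x) = x^3/3 + x^2 - 3 + O(x^4).
The coefficient of x^3 is 1/3.

Final answer: 1/3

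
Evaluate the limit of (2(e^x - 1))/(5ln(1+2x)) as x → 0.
Both numerator and denominator → 0 as x → 0; this is a 0/0 indeterminate form.
Expand each to leading order near x = 0: numerator ~ 2·x, denominator ~ 10·x.
The limit of the ratio is 1/5.

Final answer: 1/5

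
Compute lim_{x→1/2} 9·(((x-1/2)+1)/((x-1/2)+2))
Direct substitution at x = 1/2 gives 9/2.

Final answer: 9/2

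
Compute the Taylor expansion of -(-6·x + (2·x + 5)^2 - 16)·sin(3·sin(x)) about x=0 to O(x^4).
33·x^3 - 42·x^2 - 27·x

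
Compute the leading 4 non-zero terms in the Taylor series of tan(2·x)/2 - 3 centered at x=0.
32·x^5/15 + 4·x^3/3 + x - 3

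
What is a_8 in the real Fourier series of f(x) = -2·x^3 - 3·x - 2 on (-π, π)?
a_8 = (1/π) ∫_{-π}^{π} f(x)·cos(8x) dx.
Evaluate the integral (use parity and integration by parts as needed): a_8 = 0.

Final answer: 0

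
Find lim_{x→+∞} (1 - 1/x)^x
As x → +∞: this is the defining limit (1 - 1/x)^x → e^(-1).
Limit = e^(-1).

Final answer: e^(-1)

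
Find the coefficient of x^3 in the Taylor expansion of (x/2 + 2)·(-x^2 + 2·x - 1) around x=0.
Expand to order 3: (x/2 + 2)·(-x^2 + 2·x - 1) = -x^3/2 - x^2 + 7·x/2 - 2 + O(x^4).
The coefficient of x^3 is -1/2.

Final answer: -1/2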